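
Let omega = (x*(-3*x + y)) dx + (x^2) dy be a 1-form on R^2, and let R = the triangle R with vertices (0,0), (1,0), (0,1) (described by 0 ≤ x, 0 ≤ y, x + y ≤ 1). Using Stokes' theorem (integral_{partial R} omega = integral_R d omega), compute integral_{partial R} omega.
integral_(partial R) omega = 1/6

Stokes: integral_partial_R omega = integral_R d omega with d omega = (∂Q/∂x - ∂P/∂y) dx ∧ dy.
  ∂Q/∂x = 2*x
  ∂P/∂y = x
  integrand = ∂Q/∂x - ∂P/∂y = x.
Integrating over R: integral_0^1 integral_0^{1-x} (x) dy dx = 1/6.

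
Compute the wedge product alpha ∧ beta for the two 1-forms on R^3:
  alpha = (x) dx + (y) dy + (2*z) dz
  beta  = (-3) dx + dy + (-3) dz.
alpha ∧ beta = (x + 3*y) dx ∧ dy + (-3*x + 6*z) dx ∧ dz + (-3*y - 2*z) dy ∧ dz

Distribute the wedge, using dx_i ∧ dx_j = -dx_j ∧ dx_i and dx_i ∧ dx_i = 0. For each pair (i, j) with i < j, the coefficient of dx_i ∧ dx_j in alpha ∧ beta is (alpha_i * beta_j - alpha_j * beta_i). Collecting: alpha ∧ beta = (x + 3*y) dx ∧ dy + (-3*x + 6*z) dx ∧ dz + (-3*y - 2*z) dy ∧ dz.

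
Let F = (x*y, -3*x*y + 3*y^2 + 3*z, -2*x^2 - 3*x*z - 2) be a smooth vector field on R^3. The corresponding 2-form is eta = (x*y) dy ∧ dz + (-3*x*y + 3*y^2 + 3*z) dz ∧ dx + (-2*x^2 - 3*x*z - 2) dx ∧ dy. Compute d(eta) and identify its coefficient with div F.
d(eta) = (-6*x + 7*y) dx ∧ dy ∧ dz; div F = -6*x + 7*y

For a 2-form in R^3 of the form above, applying d gives a 3-form with coefficient ∂P/∂x + ∂Q/∂y + ∂R/∂z:
  ∂P/∂x = y
  ∂Q/∂y = -3*x + 6*y
  ∂R/∂z = -3*x
Sum = -6*x + 7*y, which is exactly div F.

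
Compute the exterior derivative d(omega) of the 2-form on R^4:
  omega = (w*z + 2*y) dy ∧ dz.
d(omega) = (z) dy ∧ dz ∧ dw

For a 2-form omega = sum_{i<j} g_{ij} dx_i ∧ dx_j, the exterior derivative is
  d(omega) = sum_{i<j} d(g_{ij}) ∧ dx_i ∧ dx_j = sum_{i<j, k} (∂g_{ij}/∂x_k) dx_k ∧ dx_i ∧ dx_j.
Expand each term, using dx_k ∧ dx_i ∧ dx_j = sgn(permutation) dx_{(a)} ∧ dx_{(b)} ∧ dx_{(c)} with (a < b < c) sorted:
  d(w*z + 2*y) includes (∂/∂w)(w*z + 2*y) dw = (z) dw, which multiplied by dy ∧ dz gives (z) dy ∧ dz ∧ dw
Collecting like 3-forms: d(omega) = (z) dy ∧ dz ∧ dw.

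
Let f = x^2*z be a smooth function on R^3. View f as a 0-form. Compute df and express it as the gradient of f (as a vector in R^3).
df = (2*x*z) dx + (0) dy + (x^2) dz; grad f = (2*x*z, 0, x^2)

For a 0-form f, d f = (∂f/∂x) dx + (∂f/∂y) dy + (∂f/∂z) dz. The components of the vector representation are exactly the entries of grad f in Cartesian coordinates:
  ∂f/∂x = 2*x*z
  ∂f/∂y = 0
  ∂f/∂z = x^2.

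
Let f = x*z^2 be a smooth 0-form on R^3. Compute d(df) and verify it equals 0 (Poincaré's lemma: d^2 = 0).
d(df) = 0

Step 1: df = sum_i (∂f/∂x_i) dx_i = (z^2) dx + (0) dy + (2*x*z) dz.
Step 2: Apply d again. Using the 1-form formula, the coefficient of dx ∧ dy in d(df) is ∂^2 f/∂x ∂y - ∂^2 f/∂y ∂x = (0) - (0) = 0 (equality of mixed partials for smooth f).
Similarly for dx ∧ dz and dy ∧ dz — all coefficients vanish. So d(df) = 0.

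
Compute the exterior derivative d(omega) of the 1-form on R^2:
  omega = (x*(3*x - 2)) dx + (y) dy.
d(omega) = 0

For a 1-form omega = sum_i f_i dx_i, the exterior derivative is
  d(omega) = sum_{i < j} (∂f_j/∂x_i - ∂f_i/∂x_j) dx_i ∧ dx_j.

Assembling: d(omega) = 0.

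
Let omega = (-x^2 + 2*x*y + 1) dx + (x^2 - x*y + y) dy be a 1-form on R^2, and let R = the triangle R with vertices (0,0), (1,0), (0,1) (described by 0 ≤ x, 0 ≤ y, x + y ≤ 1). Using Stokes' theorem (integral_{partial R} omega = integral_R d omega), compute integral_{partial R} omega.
integral_(partial R) omega = -1/6

Stokes: integral_partial_R omega = integral_R d omega with d omega = (∂Q/∂x - ∂P/∂y) dx ∧ dy.
  ∂Q/∂x = 2*x - y
  ∂P/∂y = 2*x
  integrand = ∂Q/∂x - ∂P/∂y = -y.
Integrating over R: integral_0^1 integral_0^{1-x} (-y) dy dx = -1/6.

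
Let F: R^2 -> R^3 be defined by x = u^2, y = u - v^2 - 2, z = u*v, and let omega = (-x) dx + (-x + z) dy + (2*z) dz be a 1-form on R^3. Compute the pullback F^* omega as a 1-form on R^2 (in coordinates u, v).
F^* omega = (u*(-2*u^2 - u + 2*v^2 + v)) du + (2*u*v*(2*u - v)) dv

Using F^*(f dg) = (f ∘ F) d(g ∘ F), substitute each coordinate x_i by F_i(u, v) in f_i, and replace dx_i by d F_i = (∂F_i/∂u) du + (∂F_i/∂v) dv.
  For the x component: f_1(F) = -u^2; d F_1 = (2*u) du + (0) dv
  For the y component: f_2(F) = u*(-u + v); d F_2 = (1) du + (-2*v) dv
  For the z component: f_3(F) = 2*u*v; d F_3 = (v) du + (u) dv
Combining and collecting du, dv coefficients:
  coeff of du: u*(-2*u^2 - u + 2*v^2 + v)
  coeff of dv: 2*u*v*(2*u - v)
F^* omega = (u*(-2*u^2 - u + 2*v^2 + v)) du + (2*u*v*(2*u - v)) dv.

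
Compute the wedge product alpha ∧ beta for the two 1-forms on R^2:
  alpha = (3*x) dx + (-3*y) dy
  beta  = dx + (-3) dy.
alpha ∧ beta = (-9*x + 3*y) dx ∧ dy

Distribute the wedge, using dx_i ∧ dx_j = -dx_j ∧ dx_i and dx_i ∧ dx_i = 0. For each pair (i, j) with i < j, the coefficient of dx_i ∧ dx_j in alpha ∧ beta is (alpha_i * beta_j - alpha_j * beta_i). Collecting: alpha ∧ beta = (-9*x + 3*y) dx ∧ dy.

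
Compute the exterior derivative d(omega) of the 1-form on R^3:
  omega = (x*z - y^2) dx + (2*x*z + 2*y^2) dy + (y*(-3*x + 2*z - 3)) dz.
d(omega) = (2*y + 2*z) dx ∧ dy + (-x - 3*y) dx ∧ dz + (-5*x + 2*z - 3) dy ∧ dz

For a 1-form omega = sum_i f_i dx_i, the exterior derivative is
  d(omega) = sum_{i < j} (∂f_j/∂x_i - ∂f_i/∂x_j) dx_i ∧ dx_j.
  coefficient of dx ∧ dy: ∂f_2/∂x - ∂f_1/∂y = ∂(2*x*z + 2*y^2)/∂x - ∂(x*z - y^2)/∂y = 2*y + 2*z
  coefficient of dx ∧ dz: ∂f_3/∂x - ∂f_1/∂z = ∂(y*(-3*x + 2*z - 3))/∂x - ∂(x*z - y^2)/∂z = -x - 3*y
  coefficient of dy ∧ dz: ∂f_3/∂y - ∂f_2/∂z = ∂(y*(-3*x + 2*z - 3))/∂y - ∂(2*x*z + 2*y^2)/∂z = -5*x + 2*z - 3
Assembling: d(omega) = (2*y + 2*z) dx ∧ dy + (-x - 3*y) dx ∧ dz + (-5*x + 2*z - 3) dy ∧ dz.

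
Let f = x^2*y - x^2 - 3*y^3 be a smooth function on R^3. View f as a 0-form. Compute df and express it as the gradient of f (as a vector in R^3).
df = (2*x*(y - 1)) dx + (x^2 - 9*y^2) dy + (0) dz; grad f = (2*x*(y - 1), x^2 - 9*y^2, 0)

For a 0-form f, d f = (∂f/∂x) dx + (∂f/∂y) dy + (∂f/∂z) dz. The components of the vector representation are exactly the entries of grad f in Cartesian coordinates:
  ∂f/∂x = 2*x*(y - 1)
  ∂f/∂y = x^2 - 9*y^2
  ∂f/∂z = 0.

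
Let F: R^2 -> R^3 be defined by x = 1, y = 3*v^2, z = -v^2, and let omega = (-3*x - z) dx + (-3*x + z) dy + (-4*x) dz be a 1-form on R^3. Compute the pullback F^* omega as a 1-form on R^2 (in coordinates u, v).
F^* omega = (-6*v^3 - 10*v) dv

Using F^*(f dg) = (f ∘ F) d(g ∘ F), substitute each coordinate x_i by F_i(u, v) in f_i, and replace dx_i by d F_i = (∂F_i/∂u) du + (∂F_i/∂v) dv.
  For the x component: f_1(F) = v^2 - 3; d F_1 = (0) du + (0) dv
  For the y component: f_2(F) = -v^2 - 3; d F_2 = (0) du + (6*v) dv
  For the z component: f_3(F) = -4; d F_3 = (0) du + (-2*v) dv
Combining and collecting du, dv coefficients:
  coeff of du: 0
  coeff of dv: -6*v^3 - 10*v
F^* omega = (-6*v^3 - 10*v) dv.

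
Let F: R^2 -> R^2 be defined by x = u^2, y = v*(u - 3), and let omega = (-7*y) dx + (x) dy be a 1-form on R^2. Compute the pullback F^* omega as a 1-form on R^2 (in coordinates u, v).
F^* omega = (u*v*(42 - 13*u)) du + (u^2*(u - 3)) dv

Using F^*(f dg) = (f ∘ F) d(g ∘ F), substitute each coordinate x_i by F_i(u, v) in f_i, and replace dx_i by d F_i = (∂F_i/∂u) du + (∂F_i/∂v) dv.
  For the x component: f_1(F) = 7*v*(3 - u); d F_1 = (2*u) du + (0) dv
  For the y component: f_2(F) = u^2; d F_2 = (v) du + (u - 3) dv
Combining and collecting du, dv coefficients:
  coeff of du: u*v*(42 - 13*u)
  coeff of dv: u^2*(u - 3)
F^* omega = (u*v*(42 - 13*u)) du + (u^2*(u - 3)) dv.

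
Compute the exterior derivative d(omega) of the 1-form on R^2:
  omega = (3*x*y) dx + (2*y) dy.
d(omega) = (-3*x) dx ∧ dy

For a 1-form omega = sum_i f_i dx_i, the exterior derivative is
  d(omega) = sum_{i < j} (∂f_j/∂x_i - ∂f_i/∂x_j) dx_i ∧ dx_j.
  coefficient of dx ∧ dy: ∂f_2/∂x - ∂f_1/∂y = ∂(2*y)/∂x - ∂(3*x*y)/∂y = -3*x
Assembling: d(omega) = (-3*x) dx ∧ dy.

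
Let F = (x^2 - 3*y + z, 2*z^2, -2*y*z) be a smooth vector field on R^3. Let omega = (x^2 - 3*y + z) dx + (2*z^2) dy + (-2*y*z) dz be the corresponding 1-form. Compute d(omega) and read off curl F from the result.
d(omega) = (-6*z) dy ∧ dz + (1) dz ∧ dx + (3) dx ∧ dy; curl F = (-6*z, 1, 3)

d omega = sum_{i<j} (∂f_j/∂x_i - ∂f_i/∂x_j) dx_i ∧ dx_j. Under the identification (dy ∧ dz, dz ∧ dx, dx ∧ dy) ↔ (e_x, e_y, e_z), the coefficients are exactly the components of curl F. Compute:
  ∂R/∂y - ∂Q/∂z = (-2*z) - (4*z) = -6*z
  ∂P/∂z - ∂R/∂x = (1) - (0) = 1
  ∂Q/∂x - ∂P/∂y = (0) - (-3) = 3.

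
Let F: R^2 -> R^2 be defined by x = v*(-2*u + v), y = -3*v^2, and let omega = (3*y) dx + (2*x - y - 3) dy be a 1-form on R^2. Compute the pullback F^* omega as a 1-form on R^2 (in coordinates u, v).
F^* omega = (18*v^3) du + (6*v*(7*u*v - 8*v^2 + 3)) dv

Using F^*(f dg) = (f ∘ F) d(g ∘ F), substitute each coordinate x_i by F_i(u, v) in f_i, and replace dx_i by d F_i = (∂F_i/∂u) du + (∂F_i/∂v) dv.
  For the x component: f_1(F) = -9*v^2; d F_1 = (-2*v) du + (-2*u + 2*v) dv
  For the y component: f_2(F) = -4*u*v + 5*v^2 - 3; d F_2 = (0) du + (-6*v) dv
Combining and collecting du, dv coefficients:
  coeff of du: 18*v^3
  coeff of dv: 6*v*(7*u*v - 8*v^2 + 3)
F^* omega = (18*v^3) du + (6*v*(7*u*v - 8*v^2 + 3)) dv.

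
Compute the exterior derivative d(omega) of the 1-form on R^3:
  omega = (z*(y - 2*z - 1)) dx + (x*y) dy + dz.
d(omega) = (y - z) dx ∧ dy + (-y + 4*z + 1) dx ∧ dz

For a 1-form omega = sum_i f_i dx_i, the exterior derivative is
  d(omega) = sum_{i < j} (∂f_j/∂x_i - ∂f_i/∂x_j) dx_i ∧ dx_j.
  coefficient of dx ∧ dy: ∂f_2/∂x - ∂f_1/∂y = ∂(x*y)/∂x - ∂(z*(y - 2*z - 1))/∂y = y - z
  coefficient of dx ∧ dz: ∂f_3/∂x - ∂f_1/∂z = ∂(1)/∂x - ∂(z*(y - 2*z - 1))/∂z = -y + 4*z + 1
Assembling: d(omega) = (y - z) dx ∧ dy + (-y + 4*z + 1) dx ∧ dz.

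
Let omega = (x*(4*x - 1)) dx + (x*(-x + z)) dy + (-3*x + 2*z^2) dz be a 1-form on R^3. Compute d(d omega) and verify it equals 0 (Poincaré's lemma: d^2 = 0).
d(d omega) = 0

Step 1: d omega = sum_{i<j} (∂f_j/∂x_i - ∂f_i/∂x_j) dx_i ∧ dx_j:
  coeff of dx ∧ dy: -2*x + z
  coeff of dx ∧ dz: -3
  coeff of dy ∧ dz: -x
Step 2: Apply d again to each 2-form coefficient. The only possible 3-form in R^3 is dx ∧ dy ∧ dz, with coefficient
  ∂(coeff of dy∧dz)/∂x - ∂(coeff of dx∧dz)/∂y + ∂(coeff of dx∧dy)/∂z
  = ∂/∂x (-x) - ∂/∂y (-3) + ∂/∂z (-2*x + z).
Each of these terms simplifies to sums of mixed partials that cancel in pairs. The result is 0 (by equality of mixed partials for smooth functions — Schwarz / Clairaut).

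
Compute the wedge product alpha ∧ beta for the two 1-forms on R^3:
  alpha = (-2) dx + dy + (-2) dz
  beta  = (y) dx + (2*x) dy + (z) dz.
alpha ∧ beta = (-4*x - y) dx ∧ dy + (2*y - 2*z) dx ∧ dz + (4*x + z) dy ∧ dz

Distribute the wedge, using dx_i ∧ dx_j = -dx_j ∧ dx_i and dx_i ∧ dx_i = 0. For each pair (i, j) with i < j, the coefficient of dx_i ∧ dx_j in alpha ∧ beta is (alpha_i * beta_j - alpha_j * beta_i). Collecting: alpha ∧ beta = (-4*x - y) dx ∧ dy + (2*y - 2*z) dx ∧ dz + (4*x + z) dy ∧ dz.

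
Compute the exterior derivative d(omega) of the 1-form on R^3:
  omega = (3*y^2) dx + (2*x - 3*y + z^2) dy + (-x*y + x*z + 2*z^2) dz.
d(omega) = (2 - 6*y) dx ∧ dy + (-y + z) dx ∧ dz + (-x - 2*z) dy ∧ dz

For a 1-form omega = sum_i f_i dx_i, the exterior derivative is
  d(omega) = sum_{i < j} (∂f_j/∂x_i - ∂f_i/∂x_j) dx_i ∧ dx_j.
  coefficient of dx ∧ dy: ∂f_2/∂x - ∂f_1/∂y = ∂(2*x - 3*y + z^2)/∂x - ∂(3*y^2)/∂y = 2 - 6*y
  coefficient of dx ∧ dz: ∂f_3/∂x - ∂f_1/∂z = ∂(-x*y + x*z + 2*z^2)/∂x - ∂(3*y^2)/∂z = -y + z
  coefficient of dy ∧ dz: ∂f_3/∂y - ∂f_2/∂z = ∂(-x*y + x*z + 2*z^2)/∂y - ∂(2*x - 3*y + z^2)/∂z = -x - 2*z
Assembling: d(omega) = (2 - 6*y) dx ∧ dy + (-y + z) dx ∧ dz + (-x - 2*z) dy ∧ dz.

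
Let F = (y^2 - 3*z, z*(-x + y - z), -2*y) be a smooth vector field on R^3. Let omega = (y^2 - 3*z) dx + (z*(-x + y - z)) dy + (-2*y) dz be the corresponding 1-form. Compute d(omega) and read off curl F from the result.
d(omega) = (x - y + 2*z - 2) dy ∧ dz + (-3) dz ∧ dx + (-2*y - z) dx ∧ dy; curl F = (x - y + 2*z - 2, -3, -2*y - z)

d omega = sum_{i<j} (∂f_j/∂x_i - ∂f_i/∂x_j) dx_i ∧ dx_j. Under the identification (dy ∧ dz, dz ∧ dx, dx ∧ dy) ↔ (e_x, e_y, e_z), the coefficients are exactly the components of curl F. Compute:
  ∂R/∂y - ∂Q/∂z = (-2) - (-x + y - 2*z) = x - y + 2*z - 2
  ∂P/∂z - ∂R/∂x = (-3) - (0) = -3
  ∂Q/∂x - ∂P/∂y = (-z) - (2*y) = -2*y - z.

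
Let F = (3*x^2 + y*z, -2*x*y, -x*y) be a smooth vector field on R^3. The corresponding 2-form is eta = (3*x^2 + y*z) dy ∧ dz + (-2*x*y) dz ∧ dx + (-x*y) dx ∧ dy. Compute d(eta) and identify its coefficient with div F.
d(eta) = (4*x) dx ∧ dy ∧ dz; div F = 4*x

For a 2-form in R^3 of the form above, applying d gives a 3-form with coefficient ∂P/∂x + ∂Q/∂y + ∂R/∂z:
  ∂P/∂x = 6*x
  ∂Q/∂y = -2*x
  ∂R/∂z = 0
Sum = 4*x, which is exactly div F.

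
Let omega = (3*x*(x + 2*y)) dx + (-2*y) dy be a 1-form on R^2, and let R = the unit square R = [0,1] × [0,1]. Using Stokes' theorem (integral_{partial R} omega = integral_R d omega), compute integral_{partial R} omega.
integral_(partial R) omega = -3

Stokes: integral_partial_R omega = integral_R d omega with d omega = (∂Q/∂x - ∂P/∂y) dx ∧ dy.
  ∂Q/∂x = 0
  ∂P/∂y = 6*x
  integrand = ∂Q/∂x - ∂P/∂y = -6*x.
Integrating over R: integral_0^1 integral_0^1 (-6*x) dx dy = -3.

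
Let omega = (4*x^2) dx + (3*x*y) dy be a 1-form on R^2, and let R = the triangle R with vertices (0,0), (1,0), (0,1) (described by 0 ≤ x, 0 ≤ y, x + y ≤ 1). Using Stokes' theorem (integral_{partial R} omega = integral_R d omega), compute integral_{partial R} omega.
integral_(partial R) omega = 1/2

Stokes: integral_partial_R omega = integral_R d omega with d omega = (∂Q/∂x - ∂P/∂y) dx ∧ dy.
  ∂Q/∂x = 3*y
  ∂P/∂y = 0
  integrand = ∂Q/∂x - ∂P/∂y = 3*y.
Integrating over R: integral_0^1 integral_0^{1-x} (3*y) dy dx = 1/2.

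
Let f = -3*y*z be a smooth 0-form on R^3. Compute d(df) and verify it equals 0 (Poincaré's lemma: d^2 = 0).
d(df) = 0

Step 1: df = sum_i (∂f/∂x_i) dx_i = (0) dx + (-3*z) dy + (-3*y) dz.
Step 2: Apply d again. Using the 1-form formula, the coefficient of dx ∧ dy in d(df) is ∂^2 f/∂x ∂y - ∂^2 f/∂y ∂x = (0) - (0) = 0 (equality of mixed partials for smooth f).
Similarly for dx ∧ dz and dy ∧ dz — all coefficients vanish. So d(df) = 0.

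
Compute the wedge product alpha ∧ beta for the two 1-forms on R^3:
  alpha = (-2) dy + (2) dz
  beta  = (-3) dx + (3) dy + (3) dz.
alpha ∧ beta = (-6) dx ∧ dy + (-12) dy ∧ dz + (6) dx ∧ dz

Distribute the wedge, using dx_i ∧ dx_j = -dx_j ∧ dx_i and dx_i ∧ dx_i = 0. For each pair (i, j) with i < j, the coefficient of dx_i ∧ dx_j in alpha ∧ beta is (alpha_i * beta_j - alpha_j * beta_i). Collecting: alpha ∧ beta = (-6) dx ∧ dy + (-12) dy ∧ dz + (6) dx ∧ dz.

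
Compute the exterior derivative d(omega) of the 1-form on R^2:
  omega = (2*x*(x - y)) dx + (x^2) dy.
d(omega) = (4*x) dx ∧ dy

For a 1-form omega = sum_i f_i dx_i, the exterior derivative is
  d(omega) = sum_{i < j} (∂f_j/∂x_i - ∂f_i/∂x_j) dx_i ∧ dx_j.
  coefficient of dx ∧ dy: ∂f_2/∂x - ∂f_1/∂y = ∂(x^2)/∂x - ∂(2*x*(x - y))/∂y = 4*x
Assembling: d(omega) = (4*x) dx ∧ dy.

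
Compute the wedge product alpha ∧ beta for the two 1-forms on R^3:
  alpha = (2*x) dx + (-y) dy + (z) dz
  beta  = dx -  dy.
alpha ∧ beta = (-2*x + y) dx ∧ dy + (-z) dx ∧ dz + (z) dy ∧ dz

Distribute the wedge, using dx_i ∧ dx_j = -dx_j ∧ dx_i and dx_i ∧ dx_i = 0. For each pair (i, j) with i < j, the coefficient of dx_i ∧ dx_j in alpha ∧ beta is (alpha_i * beta_j - alpha_j * beta_i). Collecting: alpha ∧ beta = (-2*x + y) dx ∧ dy + (-z) dx ∧ dz + (z) dy ∧ dz.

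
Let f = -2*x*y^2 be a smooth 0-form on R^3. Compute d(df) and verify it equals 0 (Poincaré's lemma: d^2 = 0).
d(df) = 0

Step 1: df = sum_i (∂f/∂x_i) dx_i = (-2*y^2) dx + (-4*x*y) dy + (0) dz.
Step 2: Apply d again. Using the 1-form formula, the coefficient of dx ∧ dy in d(df) is ∂^2 f/∂x ∂y - ∂^2 f/∂y ∂x = (-4*y) - (-4*y) = 0 (equality of mixed partials for smooth f).
Similarly for dx ∧ dz and dy ∧ dz — all coefficients vanish. So d(df) = 0.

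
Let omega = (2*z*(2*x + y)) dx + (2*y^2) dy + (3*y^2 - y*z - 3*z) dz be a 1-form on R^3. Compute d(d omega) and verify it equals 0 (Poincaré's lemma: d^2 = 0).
d(d omega) = 0

Step 1: d omega = sum_{i<j} (∂f_j/∂x_i - ∂f_i/∂x_j) dx_i ∧ dx_j:
  coeff of dx ∧ dy: -2*z
  coeff of dx ∧ dz: -4*x - 2*y
  coeff of dy ∧ dz: 6*y - z
Step 2: Apply d again to each 2-form coefficient. The only possible 3-form in R^3 is dx ∧ dy ∧ dz, with coefficient
  ∂(coeff of dy∧dz)/∂x - ∂(coeff of dx∧dz)/∂y + ∂(coeff of dx∧dy)/∂z
  = ∂/∂x (6*y - z) - ∂/∂y (-4*x - 2*y) + ∂/∂z (-2*z).
Each of these terms simplifies to sums of mixed partials that cancel in pairs. The result is 0 (by equality of mixed partials for smooth functions — Schwarz / Clairaut).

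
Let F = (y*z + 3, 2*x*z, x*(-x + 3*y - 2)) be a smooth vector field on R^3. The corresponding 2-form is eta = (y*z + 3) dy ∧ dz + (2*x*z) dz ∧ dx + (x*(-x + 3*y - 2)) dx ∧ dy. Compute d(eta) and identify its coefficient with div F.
d(eta) = (0) dx ∧ dy ∧ dz; div F = 0

For a 2-form in R^3 of the form above, applying d gives a 3-form with coefficient ∂P/∂x + ∂Q/∂y + ∂R/∂z:
  ∂P/∂x = 0
  ∂Q/∂y = 0
  ∂R/∂z = 0
Sum = 0, which is exactly div F.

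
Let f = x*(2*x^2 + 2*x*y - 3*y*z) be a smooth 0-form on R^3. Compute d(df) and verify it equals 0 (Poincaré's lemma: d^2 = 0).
d(df) = 0

Step 1: df = sum_i (∂f/∂x_i) dx_i = (6*x^2 + 4*x*y - 3*y*z) dx + (x*(2*x - 3*z)) dy + (-3*x*y) dz.
Step 2: Apply d again. Using the 1-form formula, the coefficient of dx ∧ dy in d(df) is ∂^2 f/∂x ∂y - ∂^2 f/∂y ∂x = (4*x - 3*z) - (4*x - 3*z) = 0 (equality of mixed partials for smooth f).
Similarly for dx ∧ dz and dy ∧ dz — all coefficients vanish. So d(df) = 0.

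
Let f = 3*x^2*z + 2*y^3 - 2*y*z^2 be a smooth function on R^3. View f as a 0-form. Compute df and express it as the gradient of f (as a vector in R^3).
df = (6*x*z) dx + (6*y^2 - 2*z^2) dy + (3*x^2 - 4*y*z) dz; grad f = (6*x*z, 6*y^2 - 2*z^2, 3*x^2 - 4*y*z)

For a 0-form f, d f = (∂f/∂x) dx + (∂f/∂y) dy + (∂f/∂z) dz. The components of the vector representation are exactly the entries of grad f in Cartesian coordinates:
  ∂f/∂x = 6*x*z
  ∂f/∂y = 6*y^2 - 2*z^2
  ∂f/∂z = 3*x^2 - 4*y*z.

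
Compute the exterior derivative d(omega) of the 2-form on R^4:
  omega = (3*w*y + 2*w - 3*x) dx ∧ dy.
d(omega) = (3*y + 2) dx ∧ dy ∧ dw

For a 2-form omega = sum_{i<j} g_{ij} dx_i ∧ dx_j, the exterior derivative is
  d(omega) = sum_{i<j} d(g_{ij}) ∧ dx_i ∧ dx_j = sum_{i<j, k} (∂g_{ij}/∂x_k) dx_k ∧ dx_i ∧ dx_j.
Expand each term, using dx_k ∧ dx_i ∧ dx_j = sgn(permutation) dx_{(a)} ∧ dx_{(b)} ∧ dx_{(c)} with (a < b < c) sorted:
  d(3*w*y + 2*w - 3*x) includes (∂/∂w)(3*w*y + 2*w - 3*x) dw = (3*y + 2) dw, which multiplied by dx ∧ dy gives (3*y + 2) dx ∧ dy ∧ dw
Collecting like 3-forms: d(omega) = (3*y + 2) dx ∧ dy ∧ dw.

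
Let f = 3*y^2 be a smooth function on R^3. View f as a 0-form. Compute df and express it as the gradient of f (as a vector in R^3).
df = (0) dx + (6*y) dy + (0) dz; grad f = (0, 6*y, 0)

For a 0-form f, d f = (∂f/∂x) dx + (∂f/∂y) dy + (∂f/∂z) dz. The components of the vector representation are exactly the entries of grad f in Cartesian coordinates:
  ∂f/∂x = 0
  ∂f/∂y = 6*y
  ∂f/∂z = 0.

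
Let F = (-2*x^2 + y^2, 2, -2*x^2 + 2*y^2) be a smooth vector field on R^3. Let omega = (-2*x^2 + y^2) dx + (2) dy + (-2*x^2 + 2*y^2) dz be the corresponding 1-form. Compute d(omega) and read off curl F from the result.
d(omega) = (4*y) dy ∧ dz + (4*x) dz ∧ dx + (-2*y) dx ∧ dy; curl F = (4*y, 4*x, -2*y)

d omega = sum_{i<j} (∂f_j/∂x_i - ∂f_i/∂x_j) dx_i ∧ dx_j. Under the identification (dy ∧ dz, dz ∧ dx, dx ∧ dy) ↔ (e_x, e_y, e_z), the coefficients are exactly the components of curl F. Compute:
  ∂R/∂y - ∂Q/∂z = (4*y) - (0) = 4*y
  ∂P/∂z - ∂R/∂x = (0) - (-4*x) = 4*x
  ∂Q/∂x - ∂P/∂y = (0) - (2*y) = -2*y.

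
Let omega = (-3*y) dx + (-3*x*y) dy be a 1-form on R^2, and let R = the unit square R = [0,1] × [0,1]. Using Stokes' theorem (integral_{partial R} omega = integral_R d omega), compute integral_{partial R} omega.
integral_(partial R) omega = 3/2

Stokes: integral_partial_R omega = integral_R d omega with d omega = (∂Q/∂x - ∂P/∂y) dx ∧ dy.
  ∂Q/∂x = -3*y
  ∂P/∂y = -3
  integrand = ∂Q/∂x - ∂P/∂y = 3 - 3*y.
Integrating over R: integral_0^1 integral_0^1 (3 - 3*y) dx dy = 3/2.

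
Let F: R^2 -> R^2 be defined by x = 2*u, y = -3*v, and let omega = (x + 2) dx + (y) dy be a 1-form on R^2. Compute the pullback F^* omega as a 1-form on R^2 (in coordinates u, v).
F^* omega = (4*u + 4) du + (9*v) dv

Using F^*(f dg) = (f ∘ F) d(g ∘ F), substitute each coordinate x_i by F_i(u, v) in f_i, and replace dx_i by d F_i = (∂F_i/∂u) du + (∂F_i/∂v) dv.
  For the x component: f_1(F) = 2*u + 2; d F_1 = (2) du + (0) dv
  For the y component: f_2(F) = -3*v; d F_2 = (0) du + (-3) dv
Combining and collecting du, dv coefficients:
  coeff of du: 4*u + 4
  coeff of dv: 9*v
F^* omega = (4*u + 4) du + (9*v) dv.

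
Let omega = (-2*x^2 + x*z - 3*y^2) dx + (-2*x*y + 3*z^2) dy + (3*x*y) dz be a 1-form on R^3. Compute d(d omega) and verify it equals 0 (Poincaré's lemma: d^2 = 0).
d(d omega) = 0

Step 1: d omega = sum_{i<j} (∂f_j/∂x_i - ∂f_i/∂x_j) dx_i ∧ dx_j:
  coeff of dx ∧ dy: 4*y
  coeff of dx ∧ dz: -x + 3*y
  coeff of dy ∧ dz: 3*x - 6*z
Step 2: Apply d again to each 2-form coefficient. The only possible 3-form in R^3 is dx ∧ dy ∧ dz, with coefficient
  ∂(coeff of dy∧dz)/∂x - ∂(coeff of dx∧dz)/∂y + ∂(coeff of dx∧dy)/∂z
  = ∂/∂x (3*x - 6*z) - ∂/∂y (-x + 3*y) + ∂/∂z (4*y).
Each of these terms simplifies to sums of mixed partials that cancel in pairs. The result is 0 (by equality of mixed partials for smooth functions — Schwarz / Clairaut).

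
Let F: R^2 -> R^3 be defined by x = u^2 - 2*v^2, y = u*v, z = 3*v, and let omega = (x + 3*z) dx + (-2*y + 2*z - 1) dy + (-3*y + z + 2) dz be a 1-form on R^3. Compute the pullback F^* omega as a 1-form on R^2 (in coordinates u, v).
F^* omega = (2*u^3 - 6*u*v^2 + 18*u*v + 6*v^2 - v) du + (-6*u^2*v - 3*u*v - u + 8*v^3 - 36*v^2 + 9*v + 6) dv

Using F^*(f dg) = (f ∘ F) d(g ∘ F), substitute each coordinate x_i by F_i(u, v) in f_i, and replace dx_i by d F_i = (∂F_i/∂u) du + (∂F_i/∂v) dv.
  For the x component: f_1(F) = u^2 - 2*v^2 + 9*v; d F_1 = (2*u) du + (-4*v) dv
  For the y component: f_2(F) = -2*u*v + 6*v - 1; d F_2 = (v) du + (u) dv
  For the z component: f_3(F) = -3*u*v + 3*v + 2; d F_3 = (0) du + (3) dv
Combining and collecting du, dv coefficients:
  coeff of du: 2*u^3 - 6*u*v^2 + 18*u*v + 6*v^2 - v
  coeff of dv: -6*u^2*v - 3*u*v - u + 8*v^3 - 36*v^2 + 9*v + 6
F^* omega = (2*u^3 - 6*u*v^2 + 18*u*v + 6*v^2 - v) du + (-6*u^2*v - 3*u*v - u + 8*v^3 - 36*v^2 + 9*v + 6) dv.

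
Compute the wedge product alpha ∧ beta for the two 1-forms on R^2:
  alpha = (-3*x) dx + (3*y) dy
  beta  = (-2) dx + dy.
alpha ∧ beta = (-3*x + 6*y) dx ∧ dy

Distribute the wedge, using dx_i ∧ dx_j = -dx_j ∧ dx_i and dx_i ∧ dx_i = 0. For each pair (i, j) with i < j, the coefficient of dx_i ∧ dx_j in alpha ∧ beta is (alpha_i * beta_j - alpha_j * beta_i). Collecting: alpha ∧ beta = (-3*x + 6*y) dx ∧ dy.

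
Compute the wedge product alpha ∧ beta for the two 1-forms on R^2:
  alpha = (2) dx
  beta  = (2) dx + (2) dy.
alpha ∧ beta = (4) dx ∧ dy

Distribute the wedge, using dx_i ∧ dx_j = -dx_j ∧ dx_i and dx_i ∧ dx_i = 0. For each pair (i, j) with i < j, the coefficient of dx_i ∧ dx_j in alpha ∧ beta is (alpha_i * beta_j - alpha_j * beta_i). Collecting: alpha ∧ beta = (4) dx ∧ dy.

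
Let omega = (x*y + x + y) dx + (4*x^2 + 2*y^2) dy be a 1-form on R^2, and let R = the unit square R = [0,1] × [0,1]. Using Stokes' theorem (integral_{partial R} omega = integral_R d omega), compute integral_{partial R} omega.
integral_(partial R) omega = 5/2

Stokes: integral_partial_R omega = integral_R d omega with d omega = (∂Q/∂x - ∂P/∂y) dx ∧ dy.
  ∂Q/∂x = 8*x
  ∂P/∂y = x + 1
  integrand = ∂Q/∂x - ∂P/∂y = 7*x - 1.
Integrating over R: integral_0^1 integral_0^1 (7*x - 1) dx dy = 5/2.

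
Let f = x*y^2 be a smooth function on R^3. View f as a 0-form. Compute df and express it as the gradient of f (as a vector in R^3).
df = (y^2) dx + (2*x*y) dy + (0) dz; grad f = (y^2, 2*x*y, 0)

For a 0-form f, d f = (∂f/∂x) dx + (∂f/∂y) dy + (∂f/∂z) dz. The components of the vector representation are exactly the entries of grad f in Cartesian coordinates:
  ∂f/∂x = y^2
  ∂f/∂y = 2*x*y
  ∂f/∂z = 0.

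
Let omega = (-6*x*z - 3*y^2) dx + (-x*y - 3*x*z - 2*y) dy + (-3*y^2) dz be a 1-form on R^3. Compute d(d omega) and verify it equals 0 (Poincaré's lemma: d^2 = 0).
d(d omega) = 0

Step 1: d omega = sum_{i<j} (∂f_j/∂x_i - ∂f_i/∂x_j) dx_i ∧ dx_j:
  coeff of dx ∧ dy: 5*y - 3*z
  coeff of dx ∧ dz: 6*x
  coeff of dy ∧ dz: 3*x - 6*y
Step 2: Apply d again to each 2-form coefficient. The only possible 3-form in R^3 is dx ∧ dy ∧ dz, with coefficient
  ∂(coeff of dy∧dz)/∂x - ∂(coeff of dx∧dz)/∂y + ∂(coeff of dx∧dy)/∂z
  = ∂/∂x (3*x - 6*y) - ∂/∂y (6*x) + ∂/∂z (5*y - 3*z).
Each of these terms simplifies to sums of mixed partials that cancel in pairs. The result is 0 (by equality of mixed partials for smooth functions — Schwarz / Clairaut).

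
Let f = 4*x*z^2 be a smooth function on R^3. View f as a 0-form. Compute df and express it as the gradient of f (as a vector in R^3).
df = (4*z^2) dx + (0) dy + (8*x*z) dz; grad f = (4*z^2, 0, 8*x*z)

For a 0-form f, d f = (∂f/∂x) dx + (∂f/∂y) dy + (∂f/∂z) dz. The components of the vector representation are exactly the entries of grad f in Cartesian coordinates:
  ∂f/∂x = 4*z^2
  ∂f/∂y = 0
  ∂f/∂z = 8*x*z.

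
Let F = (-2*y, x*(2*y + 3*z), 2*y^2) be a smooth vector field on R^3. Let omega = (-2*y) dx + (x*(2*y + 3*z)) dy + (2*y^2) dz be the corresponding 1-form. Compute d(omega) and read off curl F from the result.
d(omega) = (-3*x + 4*y) dy ∧ dz + (0) dz ∧ dx + (2*y + 3*z + 2) dx ∧ dy; curl F = (-3*x + 4*y, 0, 2*y + 3*z + 2)

d omega = sum_{i<j} (∂f_j/∂x_i - ∂f_i/∂x_j) dx_i ∧ dx_j. Under the identification (dy ∧ dz, dz ∧ dx, dx ∧ dy) ↔ (e_x, e_y, e_z), the coefficients are exactly the components of curl F. Compute:
  ∂R/∂y - ∂Q/∂z = (4*y) - (3*x) = -3*x + 4*y
  ∂P/∂z - ∂R/∂x = (0) - (0) = 0
  ∂Q/∂x - ∂P/∂y = (2*y + 3*z) - (-2) = 2*y + 3*z + 2.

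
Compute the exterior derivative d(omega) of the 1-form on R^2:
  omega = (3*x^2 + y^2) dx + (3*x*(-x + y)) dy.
d(omega) = (-6*x + y) dx ∧ dy

For a 1-form omega = sum_i f_i dx_i, the exterior derivative is
  d(omega) = sum_{i < j} (∂f_j/∂x_i - ∂f_i/∂x_j) dx_i ∧ dx_j.
  coefficient of dx ∧ dy: ∂f_2/∂x - ∂f_1/∂y = ∂(3*x*(-x + y))/∂x - ∂(3*x^2 + y^2)/∂y = -6*x + y
Assembling: d(omega) = (-6*x + y) dx ∧ dy.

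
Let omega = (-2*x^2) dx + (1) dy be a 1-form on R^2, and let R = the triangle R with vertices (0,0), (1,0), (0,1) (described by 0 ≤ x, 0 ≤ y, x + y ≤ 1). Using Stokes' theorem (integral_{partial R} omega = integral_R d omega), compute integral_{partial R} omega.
integral_(partial R) omega = 0

Stokes: integral_partial_R omega = integral_R d omega with d omega = (∂Q/∂x - ∂P/∂y) dx ∧ dy.
  ∂Q/∂x = 0
  ∂P/∂y = 0
  integrand = ∂Q/∂x - ∂P/∂y = 0.
Integrating over R: integral_0^1 integral_0^{1-x} (0) dy dx = 0.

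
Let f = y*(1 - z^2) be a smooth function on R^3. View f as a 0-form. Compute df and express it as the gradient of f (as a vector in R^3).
df = (0) dx + (1 - z^2) dy + (-2*y*z) dz; grad f = (0, 1 - z^2, -2*y*z)

For a 0-form f, d f = (∂f/∂x) dx + (∂f/∂y) dy + (∂f/∂z) dz. The components of the vector representation are exactly the entries of grad f in Cartesian coordinates:
  ∂f/∂x = 0
  ∂f/∂y = 1 - z^2
  ∂f/∂z = -2*y*z.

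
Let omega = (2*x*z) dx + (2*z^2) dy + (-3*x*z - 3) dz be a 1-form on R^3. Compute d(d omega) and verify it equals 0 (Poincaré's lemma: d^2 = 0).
d(d omega) = 0

Step 1: d omega = sum_{i<j} (∂f_j/∂x_i - ∂f_i/∂x_j) dx_i ∧ dx_j:
  coeff of dx ∧ dy: 0
  coeff of dx ∧ dz: -2*x - 3*z
  coeff of dy ∧ dz: -4*z
Step 2: Apply d again to each 2-form coefficient. The only possible 3-form in R^3 is dx ∧ dy ∧ dz, with coefficient
  ∂(coeff of dy∧dz)/∂x - ∂(coeff of dx∧dz)/∂y + ∂(coeff of dx∧dy)/∂z
  = ∂/∂x (-4*z) - ∂/∂y (-2*x - 3*z) + ∂/∂z (0).
Each of these terms simplifies to sums of mixed partials that cancel in pairs. The result is 0 (by equality of mixed partials for smooth functions — Schwarz / Clairaut).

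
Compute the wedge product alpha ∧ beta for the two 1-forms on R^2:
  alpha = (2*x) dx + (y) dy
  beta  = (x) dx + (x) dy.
alpha ∧ beta = (x*(2*x - y)) dx ∧ dy

Distribute the wedge, using dx_i ∧ dx_j = -dx_j ∧ dx_i and dx_i ∧ dx_i = 0. For each pair (i, j) with i < j, the coefficient of dx_i ∧ dx_j in alpha ∧ beta is (alpha_i * beta_j - alpha_j * beta_i). Collecting: alpha ∧ beta = (x*(2*x - y)) dx ∧ dy.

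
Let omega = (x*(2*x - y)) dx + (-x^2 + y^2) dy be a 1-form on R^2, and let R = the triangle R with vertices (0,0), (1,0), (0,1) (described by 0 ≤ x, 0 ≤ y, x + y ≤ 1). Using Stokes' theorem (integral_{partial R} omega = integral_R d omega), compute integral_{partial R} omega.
integral_(partial R) omega = -1/6

Stokes: integral_partial_R omega = integral_R d omega with d omega = (∂Q/∂x - ∂P/∂y) dx ∧ dy.
  ∂Q/∂x = -2*x
  ∂P/∂y = -x
  integrand = ∂Q/∂x - ∂P/∂y = -x.
Integrating over R: integral_0^1 integral_0^{1-x} (-x) dy dx = -1/6.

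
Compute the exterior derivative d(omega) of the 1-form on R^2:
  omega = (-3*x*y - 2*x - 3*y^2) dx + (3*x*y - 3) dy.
d(omega) = (3*x + 9*y) dx ∧ dy

For a 1-form omega = sum_i f_i dx_i, the exterior derivative is
  d(omega) = sum_{i < j} (∂f_j/∂x_i - ∂f_i/∂x_j) dx_i ∧ dx_j.
  coefficient of dx ∧ dy: ∂f_2/∂x - ∂f_1/∂y = ∂(3*x*y - 3)/∂x - ∂(-3*x*y - 2*x - 3*y^2)/∂y = 3*x + 9*y
Assembling: d(omega) = (3*x + 9*y) dx ∧ dy.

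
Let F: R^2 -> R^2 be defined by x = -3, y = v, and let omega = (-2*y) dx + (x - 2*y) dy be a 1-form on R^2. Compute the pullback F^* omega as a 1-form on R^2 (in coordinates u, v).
F^* omega = (-2*v - 3) dv

Using F^*(f dg) = (f ∘ F) d(g ∘ F), substitute each coordinate x_i by F_i(u, v) in f_i, and replace dx_i by d F_i = (∂F_i/∂u) du + (∂F_i/∂v) dv.
  For the x component: f_1(F) = -2*v; d F_1 = (0) du + (0) dv
  For the y component: f_2(F) = -2*v - 3; d F_2 = (0) du + (1) dv
Combining and collecting du, dv coefficients:
  coeff of du: 0
  coeff of dv: -2*v - 3
F^* omega = (-2*v - 3) dv.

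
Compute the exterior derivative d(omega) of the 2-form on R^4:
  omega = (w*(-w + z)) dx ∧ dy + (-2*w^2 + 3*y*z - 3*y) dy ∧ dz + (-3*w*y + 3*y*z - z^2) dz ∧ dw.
d(omega) = (w) dx ∧ dy ∧ dz + (-2*w + z) dx ∧ dy ∧ dw + (-7*w + 3*z) dy ∧ dz ∧ dw

For a 2-form omega = sum_{i<j} g_{ij} dx_i ∧ dx_j, the exterior derivative is
  d(omega) = sum_{i<j} d(g_{ij}) ∧ dx_i ∧ dx_j = sum_{i<j, k} (∂g_{ij}/∂x_k) dx_k ∧ dx_i ∧ dx_j.
Expand each term, using dx_k ∧ dx_i ∧ dx_j = sgn(permutation) dx_{(a)} ∧ dx_{(b)} ∧ dx_{(c)} with (a < b < c) sorted:
  d(w*(-w + z)) includes (∂/∂z)(w*(-w + z)) dz = (w) dz, which multiplied by dx ∧ dy gives (w) dx ∧ dy ∧ dz
  d(w*(-w + z)) includes (∂/∂w)(w*(-w + z)) dw = (-2*w + z) dw, which multiplied by dx ∧ dy gives (-2*w + z) dx ∧ dy ∧ dw
  d(-2*w^2 + 3*y*z - 3*y) includes (∂/∂w)(-2*w^2 + 3*y*z - 3*y) dw = (-4*w) dw, which multiplied by dy ∧ dz gives (-4*w) dy ∧ dz ∧ dw
  d(-3*w*y + 3*y*z - z^2) includes (∂/∂y)(-3*w*y + 3*y*z - z^2) dy = (-3*w + 3*z) dy, which multiplied by dz ∧ dw gives (-3*w + 3*z) dy ∧ dz ∧ dw
Collecting like 3-forms: d(omega) = (w) dx ∧ dy ∧ dz + (-2*w + z) dx ∧ dy ∧ dw + (-7*w + 3*z) dy ∧ dz ∧ dw.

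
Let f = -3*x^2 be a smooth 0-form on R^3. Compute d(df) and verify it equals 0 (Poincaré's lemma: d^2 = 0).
d(df) = 0

Step 1: df = sum_i (∂f/∂x_i) dx_i = (-6*x) dx + (0) dy + (0) dz.
Step 2: Apply d again. Using the 1-form formula, the coefficient of dx ∧ dy in d(df) is ∂^2 f/∂x ∂y - ∂^2 f/∂y ∂x = (0) - (0) = 0 (equality of mixed partials for smooth f).
Similarly for dx ∧ dz and dy ∧ dz — all coefficients vanish. So d(df) = 0.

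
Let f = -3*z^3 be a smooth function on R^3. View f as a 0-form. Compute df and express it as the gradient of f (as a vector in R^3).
df = (0) dx + (0) dy + (-9*z^2) dz; grad f = (0, 0, -9*z^2)

For a 0-form f, d f = (∂f/∂x) dx + (∂f/∂y) dy + (∂f/∂z) dz. The components of the vector representation are exactly the entries of grad f in Cartesian coordinates:
  ∂f/∂x = 0
  ∂f/∂y = 0
  ∂f/∂z = -9*z^2.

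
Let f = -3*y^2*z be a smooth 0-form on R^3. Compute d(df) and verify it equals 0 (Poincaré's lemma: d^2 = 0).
d(df) = 0

Step 1: df = sum_i (∂f/∂x_i) dx_i = (0) dx + (-6*y*z) dy + (-3*y^2) dz.
Step 2: Apply d again. Using the 1-form formula, the coefficient of dx ∧ dy in d(df) is ∂^2 f/∂x ∂y - ∂^2 f/∂y ∂x = (0) - (0) = 0 (equality of mixed partials for smooth f).
Similarly for dx ∧ dz and dy ∧ dz — all coefficients vanish. So d(df) = 0.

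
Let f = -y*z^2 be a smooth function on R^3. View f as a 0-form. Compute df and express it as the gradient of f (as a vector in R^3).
df = (0) dx + (-z^2) dy + (-2*y*z) dz; grad f = (0, -z^2, -2*y*z)

For a 0-form f, d f = (∂f/∂x) dx + (∂f/∂y) dy + (∂f/∂z) dz. The components of the vector representation are exactly the entries of grad f in Cartesian coordinates:
  ∂f/∂x = 0
  ∂f/∂y = -z^2
  ∂f/∂z = -2*y*z.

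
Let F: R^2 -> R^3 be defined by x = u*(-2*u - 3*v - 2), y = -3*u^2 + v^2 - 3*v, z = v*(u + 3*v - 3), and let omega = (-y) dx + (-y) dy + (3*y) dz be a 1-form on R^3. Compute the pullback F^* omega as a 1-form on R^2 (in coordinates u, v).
F^* omega = (-30*u^3 - 18*u^2*v - 6*u^2 + 10*u*v^2 - 30*u*v + 6*v^3 - 16*v^2 - 6*v) du + (-18*u^3 - 48*u^2*v + 18*u^2 + 6*u*v^2 - 18*u*v + 16*v^3 - 54*v^2 + 18*v) dv

Using F^*(f dg) = (f ∘ F) d(g ∘ F), substitute each coordinate x_i by F_i(u, v) in f_i, and replace dx_i by d F_i = (∂F_i/∂u) du + (∂F_i/∂v) dv.
  For the x component: f_1(F) = 3*u^2 - v^2 + 3*v; d F_1 = (-4*u - 3*v - 2) du + (-3*u) dv
  For the y component: f_2(F) = 3*u^2 - v^2 + 3*v; d F_2 = (-6*u) du + (2*v - 3) dv
  For the z component: f_3(F) = -9*u^2 + 3*v^2 - 9*v; d F_3 = (v) du + (u + 6*v - 3) dv
Combining and collecting du, dv coefficients:
  coeff of du: -30*u^3 - 18*u^2*v - 6*u^2 + 10*u*v^2 - 30*u*v + 6*v^3 - 16*v^2 - 6*v
  coeff of dv: -18*u^3 - 48*u^2*v + 18*u^2 + 6*u*v^2 - 18*u*v + 16*v^3 - 54*v^2 + 18*v
F^* omega = (-30*u^3 - 18*u^2*v - 6*u^2 + 10*u*v^2 - 30*u*v + 6*v^3 - 16*v^2 - 6*v) du + (-18*u^3 - 48*u^2*v + 18*u^2 + 6*u*v^2 - 18*u*v + 16*v^3 - 54*v^2 + 18*v) dv.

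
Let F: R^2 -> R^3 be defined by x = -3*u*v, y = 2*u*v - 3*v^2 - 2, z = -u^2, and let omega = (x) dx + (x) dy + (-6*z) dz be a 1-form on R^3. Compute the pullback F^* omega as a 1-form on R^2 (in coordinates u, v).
F^* omega = (3*u*(-4*u^2 + v^2)) du + (3*u*v*(u + 6*v)) dv

Using F^*(f dg) = (f ∘ F) d(g ∘ F), substitute each coordinate x_i by F_i(u, v) in f_i, and replace dx_i by d F_i = (∂F_i/∂u) du + (∂F_i/∂v) dv.
  For the x component: f_1(F) = -3*u*v; d F_1 = (-3*v) du + (-3*u) dv
  For the y component: f_2(F) = -3*u*v; d F_2 = (2*v) du + (2*u - 6*v) dv
  For the z component: f_3(F) = 6*u^2; d F_3 = (-2*u) du + (0) dv
Combining and collecting du, dv coefficients:
  coeff of du: 3*u*(-4*u^2 + v^2)
  coeff of dv: 3*u*v*(u + 6*v)
F^* omega = (3*u*(-4*u^2 + v^2)) du + (3*u*v*(u + 6*v)) dv.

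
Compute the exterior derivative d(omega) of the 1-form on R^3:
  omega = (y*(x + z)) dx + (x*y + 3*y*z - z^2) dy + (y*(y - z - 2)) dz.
d(omega) = (-x + y - z) dx ∧ dy + (-y) dx ∧ dz + (-y + z - 2) dy ∧ dz

For a 1-form omega = sum_i f_i dx_i, the exterior derivative is
  d(omega) = sum_{i < j} (∂f_j/∂x_i - ∂f_i/∂x_j) dx_i ∧ dx_j.
  coefficient of dx ∧ dy: ∂f_2/∂x - ∂f_1/∂y = ∂(x*y + 3*y*z - z^2)/∂x - ∂(y*(x + z))/∂y = -x + y - z
  coefficient of dx ∧ dz: ∂f_3/∂x - ∂f_1/∂z = ∂(y*(y - z - 2))/∂x - ∂(y*(x + z))/∂z = -y
  coefficient of dy ∧ dz: ∂f_3/∂y - ∂f_2/∂z = ∂(y*(y - z - 2))/∂y - ∂(x*y + 3*y*z - z^2)/∂z = -y + z - 2
Assembling: d(omega) = (-x + y - z) dx ∧ dy + (-y) dx ∧ dz + (-y + z - 2) dy ∧ dz.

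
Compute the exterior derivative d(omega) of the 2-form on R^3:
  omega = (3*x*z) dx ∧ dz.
d(omega) = 0

For a 2-form omega = sum_{i<j} g_{ij} dx_i ∧ dx_j, the exterior derivative is
  d(omega) = sum_{i<j} d(g_{ij}) ∧ dx_i ∧ dx_j = sum_{i<j, k} (∂g_{ij}/∂x_k) dx_k ∧ dx_i ∧ dx_j.
Expand each term, using dx_k ∧ dx_i ∧ dx_j = sgn(permutation) dx_{(a)} ∧ dx_{(b)} ∧ dx_{(c)} with (a < b < c) sorted:

Collecting like 3-forms: d(omega) = 0.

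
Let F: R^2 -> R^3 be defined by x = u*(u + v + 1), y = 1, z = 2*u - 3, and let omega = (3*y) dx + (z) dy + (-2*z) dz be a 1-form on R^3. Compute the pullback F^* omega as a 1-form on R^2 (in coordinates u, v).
F^* omega = (-2*u + 3*v + 15) du + (3*u) dv

Using F^*(f dg) = (f ∘ F) d(g ∘ F), substitute each coordinate x_i by F_i(u, v) in f_i, and replace dx_i by d F_i = (∂F_i/∂u) du + (∂F_i/∂v) dv.
  For the x component: f_1(F) = 3; d F_1 = (2*u + v + 1) du + (u) dv
  For the y component: f_2(F) = 2*u - 3; d F_2 = (0) du + (0) dv
  For the z component: f_3(F) = 6 - 4*u; d F_3 = (2) du + (0) dv
Combining and collecting du, dv coefficients:
  coeff of du: -2*u + 3*v + 15
  coeff of dv: 3*u
F^* omega = (-2*u + 3*v + 15) du + (3*u) dv.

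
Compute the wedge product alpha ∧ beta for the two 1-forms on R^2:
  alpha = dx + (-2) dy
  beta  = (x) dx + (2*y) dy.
alpha ∧ beta = (2*x + 2*y) dx ∧ dy

Distribute the wedge, using dx_i ∧ dx_j = -dx_j ∧ dx_i and dx_i ∧ dx_i = 0. For each pair (i, j) with i < j, the coefficient of dx_i ∧ dx_j in alpha ∧ beta is (alpha_i * beta_j - alpha_j * beta_i). Collecting: alpha ∧ beta = (2*x + 2*y) dx ∧ dy.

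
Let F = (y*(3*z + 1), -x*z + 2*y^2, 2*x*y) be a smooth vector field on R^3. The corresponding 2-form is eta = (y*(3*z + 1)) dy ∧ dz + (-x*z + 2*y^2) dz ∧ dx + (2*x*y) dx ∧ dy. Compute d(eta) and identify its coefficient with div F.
d(eta) = (4*y) dx ∧ dy ∧ dz; div F = 4*y

For a 2-form in R^3 of the form above, applying d gives a 3-form with coefficient ∂P/∂x + ∂Q/∂y + ∂R/∂z:
  ∂P/∂x = 0
  ∂Q/∂y = 4*y
  ∂R/∂z = 0
Sum = 4*y, which is exactly div F.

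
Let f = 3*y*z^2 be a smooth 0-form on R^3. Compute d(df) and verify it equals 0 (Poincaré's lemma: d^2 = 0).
d(df) = 0

Step 1: df = sum_i (∂f/∂x_i) dx_i = (0) dx + (3*z^2) dy + (6*y*z) dz.
Step 2: Apply d again. Using the 1-form formula, the coefficient of dx ∧ dy in d(df) is ∂^2 f/∂x ∂y - ∂^2 f/∂y ∂x = (0) - (0) = 0 (equality of mixed partials for smooth f).
Similarly for dx ∧ dz and dy ∧ dz — all coefficients vanish. So d(df) = 0.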